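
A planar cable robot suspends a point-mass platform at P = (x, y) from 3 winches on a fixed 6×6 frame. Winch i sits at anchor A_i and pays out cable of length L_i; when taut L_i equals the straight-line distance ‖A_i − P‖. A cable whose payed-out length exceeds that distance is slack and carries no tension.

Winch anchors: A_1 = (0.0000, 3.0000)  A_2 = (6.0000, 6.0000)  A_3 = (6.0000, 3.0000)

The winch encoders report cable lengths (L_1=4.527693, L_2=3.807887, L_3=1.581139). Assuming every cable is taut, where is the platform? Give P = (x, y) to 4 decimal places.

each cable: (A_i−P)·(A_i−P) = L_i²; let c_i = ‖A_i‖²−L_i²
c_1 = 0.0000+9.0000−20.5000 = -11.5000
row 1: -12.0000x − 6.0000y = -69.0000  (c_2=57.5000)
row 2: -12.0000x + 0.0000y = -54.0000  (c_3=42.5000)
Cramer on rows 1–2 → x = 4.5000, y = 2.5000

(4.5000, 2.5000)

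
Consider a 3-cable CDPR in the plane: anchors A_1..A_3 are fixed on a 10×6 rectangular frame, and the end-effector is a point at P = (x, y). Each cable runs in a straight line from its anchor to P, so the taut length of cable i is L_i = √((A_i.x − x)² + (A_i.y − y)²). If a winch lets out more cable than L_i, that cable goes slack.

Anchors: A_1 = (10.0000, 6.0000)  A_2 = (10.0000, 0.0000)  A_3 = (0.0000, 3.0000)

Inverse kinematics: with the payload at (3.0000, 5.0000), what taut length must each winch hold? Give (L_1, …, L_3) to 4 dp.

L_1 = √((10.0000−3.0000)² + (6.0000−5.0000)²) = 7.0711
L_2 = √((10.0000−3.0000)² + (0.0000−5.0000)²) = 8.6023
L_3 = √((0.0000−3.0000)² + (3.0000−5.0000)²) = 3.6056

(7.0711, 8.6023, 3.6056)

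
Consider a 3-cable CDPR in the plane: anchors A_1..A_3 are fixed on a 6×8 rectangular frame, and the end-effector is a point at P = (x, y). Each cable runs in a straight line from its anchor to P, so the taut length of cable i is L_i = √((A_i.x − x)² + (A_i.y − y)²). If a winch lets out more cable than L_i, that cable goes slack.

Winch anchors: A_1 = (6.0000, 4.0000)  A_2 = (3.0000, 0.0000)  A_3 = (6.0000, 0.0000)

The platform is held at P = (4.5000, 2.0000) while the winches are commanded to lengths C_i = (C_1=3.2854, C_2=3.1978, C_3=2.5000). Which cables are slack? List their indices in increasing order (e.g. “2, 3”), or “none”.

cable 1: L_1 = ‖A_1−P‖ = 2.5000;  C_1 = 3.2854 → slack
cable 2: L_2 = ‖A_2−P‖ = 2.5000;  C_2 = 3.1978 → slack
cable 3: L_3 = ‖A_3−P‖ = 2.5000;  C_3 = 2.5000 → taut

1, 2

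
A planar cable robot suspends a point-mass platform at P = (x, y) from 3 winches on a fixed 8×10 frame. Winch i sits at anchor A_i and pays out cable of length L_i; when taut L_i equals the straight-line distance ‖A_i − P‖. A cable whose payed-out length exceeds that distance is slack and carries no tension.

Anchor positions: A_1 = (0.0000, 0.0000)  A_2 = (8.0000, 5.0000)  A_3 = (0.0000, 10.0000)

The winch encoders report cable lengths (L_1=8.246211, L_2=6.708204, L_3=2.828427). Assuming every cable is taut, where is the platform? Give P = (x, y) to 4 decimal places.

circle eqns → linear via eq_j − eq_1; set k_j = A_j·A_j − L_j²
k_1 = 0.0000+0.0000−68.0000 = -68.0000
-16.0000·x − 10.0000·y = k_1−k_2 = -112.0000
0.0000·x − 20.0000·y = k_1−k_3 = -160.0000
solve first two rows → x=2.0000, y=8.0000

(2.0000, 8.0000)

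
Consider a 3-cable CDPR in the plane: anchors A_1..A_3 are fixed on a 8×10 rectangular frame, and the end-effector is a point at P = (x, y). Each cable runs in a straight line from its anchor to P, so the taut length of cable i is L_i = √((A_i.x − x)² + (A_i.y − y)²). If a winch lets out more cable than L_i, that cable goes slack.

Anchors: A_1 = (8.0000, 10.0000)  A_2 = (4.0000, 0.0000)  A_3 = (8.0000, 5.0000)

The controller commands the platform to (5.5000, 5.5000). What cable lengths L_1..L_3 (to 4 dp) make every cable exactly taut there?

(5.1478, 5.7009, 2.5495)

cable 1: Δx=2.5000, Δy=4.5000; L_1 = √(Δx²+Δy²) = 5.1478
cable 2: Δx=-1.5000, Δy=-5.5000; L_2 = √(Δx²+Δy²) = 5.7009
cable 3: Δx=2.5000, Δy=-0.5000; L_3 = √(Δx²+Δy²) = 2.5495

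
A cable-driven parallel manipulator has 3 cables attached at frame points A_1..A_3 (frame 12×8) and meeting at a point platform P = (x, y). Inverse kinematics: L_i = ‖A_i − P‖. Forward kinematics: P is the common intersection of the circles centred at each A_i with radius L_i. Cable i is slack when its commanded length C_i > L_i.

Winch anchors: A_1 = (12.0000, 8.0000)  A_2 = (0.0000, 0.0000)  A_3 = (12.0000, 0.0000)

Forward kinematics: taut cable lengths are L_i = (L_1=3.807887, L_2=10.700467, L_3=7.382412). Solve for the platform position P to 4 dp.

(8.5000, 6.5000)

expand ‖A_i−P‖²=L_i² and subtract eq 1 (c_i ≔ ‖A_i‖²−L_i²)
c_1 = 144.0000+64.0000−14.5000 = 193.5000
eq1−eq2 → [24.0000  16.0000]·P = 308.0000
eq1−eq3 → [0.0000  16.0000]·P = 104.0000
2×2 solve → P = (8.5000, 6.5000)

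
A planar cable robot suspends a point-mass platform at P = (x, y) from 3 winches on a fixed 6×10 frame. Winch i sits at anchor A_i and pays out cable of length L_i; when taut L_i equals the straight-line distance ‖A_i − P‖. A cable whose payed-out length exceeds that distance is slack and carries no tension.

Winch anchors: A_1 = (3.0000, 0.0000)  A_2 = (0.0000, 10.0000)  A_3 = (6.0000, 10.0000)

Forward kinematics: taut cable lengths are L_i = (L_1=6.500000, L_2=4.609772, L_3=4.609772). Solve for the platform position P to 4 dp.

(3.0000, 6.5000)

expand ‖A_i−P‖²=L_i² and subtract eq 1 (q_i ≔ ‖A_i‖²−L_i²)
q_1 = 9.0000+0.0000−42.2500 = -33.2500
eq1−eq2 → [6.0000  -20.0000]·P = -112.0000
eq1−eq3 → [-6.0000  -20.0000]·P = -148.0000
2×2 solve → P = (3.0000, 6.5000)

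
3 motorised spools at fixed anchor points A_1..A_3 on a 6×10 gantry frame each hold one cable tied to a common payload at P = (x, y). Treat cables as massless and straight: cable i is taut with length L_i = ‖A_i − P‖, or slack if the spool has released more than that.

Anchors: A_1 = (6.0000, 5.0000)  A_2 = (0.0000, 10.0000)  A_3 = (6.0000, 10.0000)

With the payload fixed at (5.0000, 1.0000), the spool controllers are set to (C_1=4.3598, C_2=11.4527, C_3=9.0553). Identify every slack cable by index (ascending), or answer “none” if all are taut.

1, 2

cable 1: L_1 = ‖A_1−P‖ = 4.1231;  C_1 = 4.3598 → slack
cable 2: L_2 = ‖A_2−P‖ = 10.2956;  C_2 = 11.4527 → slack
cable 3: L_3 = ‖A_3−P‖ = 9.0554;  C_3 = 9.0553 → taut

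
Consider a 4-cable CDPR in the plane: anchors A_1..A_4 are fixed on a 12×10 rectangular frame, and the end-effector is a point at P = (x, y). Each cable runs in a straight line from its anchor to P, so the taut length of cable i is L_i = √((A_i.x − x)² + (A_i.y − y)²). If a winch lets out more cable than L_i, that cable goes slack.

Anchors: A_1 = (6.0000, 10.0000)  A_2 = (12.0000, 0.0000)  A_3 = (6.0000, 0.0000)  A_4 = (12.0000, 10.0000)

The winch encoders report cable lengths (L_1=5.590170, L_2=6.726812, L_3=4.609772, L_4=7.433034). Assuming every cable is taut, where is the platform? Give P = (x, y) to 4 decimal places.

each cable: (A_i−P)·(A_i−P) = L_i²; let k_i = ‖A_i‖²−L_i²
k_1 = 36.0000+100.0000−31.2500 = 104.7500
row 1: -12.0000x + 20.0000y = 6.0000  (k_2=98.7500)
row 2: 0.0000x + 20.0000y = 90.0000  (k_3=14.7500)
row 3: -12.0000x + 0.0000y = -84.0000  (k_4=188.7500)
Cramer on rows 1–2 → x = 7.0000, y = 4.5000
check cable 4: ‖A_4−P‖² = 55.2500 ≈ L_4² = 55.2500 ✓

(7.0000, 4.5000)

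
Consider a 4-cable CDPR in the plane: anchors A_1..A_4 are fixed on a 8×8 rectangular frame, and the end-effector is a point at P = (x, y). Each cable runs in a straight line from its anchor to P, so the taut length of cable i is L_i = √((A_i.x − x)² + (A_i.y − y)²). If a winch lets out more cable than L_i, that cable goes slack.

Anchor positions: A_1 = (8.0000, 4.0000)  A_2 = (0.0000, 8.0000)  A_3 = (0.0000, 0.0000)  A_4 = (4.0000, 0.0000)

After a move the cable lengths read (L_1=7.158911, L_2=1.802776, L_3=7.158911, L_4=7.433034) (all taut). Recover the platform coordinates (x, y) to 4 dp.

expand ‖A_i−P‖²=L_i² and subtract eq 1 (k_i ≔ ‖A_i‖²−L_i²)
k_1 = 64.0000+16.0000−51.2500 = 28.7500
eq1−eq2 → [16.0000  -8.0000]·P = -32.0000
eq1−eq3 → [16.0000  8.0000]·P = 80.0000
eq1−eq4 → [8.0000  8.0000]·P = 68.0000
2×2 solve → P = (1.5000, 7.0000)
check cable 4: ‖A_4−P‖² = 55.2500 ≈ L_4² = 55.2500 ✓

(1.5000, 7.0000)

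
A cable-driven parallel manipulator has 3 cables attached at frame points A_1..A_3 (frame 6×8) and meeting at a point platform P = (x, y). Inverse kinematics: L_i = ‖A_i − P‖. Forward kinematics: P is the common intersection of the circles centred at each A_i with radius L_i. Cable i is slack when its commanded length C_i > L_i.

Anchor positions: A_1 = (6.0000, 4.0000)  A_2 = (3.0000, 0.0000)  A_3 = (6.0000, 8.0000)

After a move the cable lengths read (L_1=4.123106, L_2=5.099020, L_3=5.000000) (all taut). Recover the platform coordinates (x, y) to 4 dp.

each cable: (A_i−P)·(A_i−P) = L_i²; let q_i = ‖A_i‖²−L_i²
q_1 = 36.0000+16.0000−17.0000 = 35.0000
row 1: 6.0000x + 8.0000y = 52.0000  (q_2=-17.0000)
row 2: 0.0000x − 8.0000y = -40.0000  (q_3=75.0000)
Cramer on rows 1–2 → x = 2.0000, y = 5.0000

(2.0000, 5.0000)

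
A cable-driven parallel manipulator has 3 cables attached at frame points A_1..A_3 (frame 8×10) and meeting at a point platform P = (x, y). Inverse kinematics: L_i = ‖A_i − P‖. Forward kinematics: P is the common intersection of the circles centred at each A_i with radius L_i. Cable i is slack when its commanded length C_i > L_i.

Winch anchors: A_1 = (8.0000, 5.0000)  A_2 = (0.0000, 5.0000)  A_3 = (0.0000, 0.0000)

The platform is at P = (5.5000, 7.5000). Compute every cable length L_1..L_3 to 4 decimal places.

L_1 = √((8.0000−5.5000)² + (5.0000−7.5000)²) = 3.5355
L_2 = √((0.0000−5.5000)² + (5.0000−7.5000)²) = 6.0415
L_3 = √((0.0000−5.5000)² + (0.0000−7.5000)²) = 9.3005

(3.5355, 6.0415, 9.3005)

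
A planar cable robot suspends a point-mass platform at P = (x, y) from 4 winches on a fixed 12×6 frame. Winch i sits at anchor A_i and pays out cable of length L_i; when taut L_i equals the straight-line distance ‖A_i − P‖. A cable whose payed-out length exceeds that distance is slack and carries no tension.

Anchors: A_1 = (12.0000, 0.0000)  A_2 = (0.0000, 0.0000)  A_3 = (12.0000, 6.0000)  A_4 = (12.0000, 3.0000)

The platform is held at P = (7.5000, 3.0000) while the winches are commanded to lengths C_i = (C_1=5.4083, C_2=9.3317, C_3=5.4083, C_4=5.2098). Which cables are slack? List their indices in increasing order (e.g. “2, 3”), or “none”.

cable 1: √((4.5000)²+(-3.0000)²)=5.4083, C_1=5.4083: taut
cable 2: √((-7.5000)²+(-3.0000)²)=8.0777, C_2=9.3317: slack
cable 3: √((4.5000)²+(3.0000)²)=5.4083, C_3=5.4083: taut
cable 4: √((4.5000)²+(0.0000)²)=4.5000, C_4=5.2098: slack

2, 4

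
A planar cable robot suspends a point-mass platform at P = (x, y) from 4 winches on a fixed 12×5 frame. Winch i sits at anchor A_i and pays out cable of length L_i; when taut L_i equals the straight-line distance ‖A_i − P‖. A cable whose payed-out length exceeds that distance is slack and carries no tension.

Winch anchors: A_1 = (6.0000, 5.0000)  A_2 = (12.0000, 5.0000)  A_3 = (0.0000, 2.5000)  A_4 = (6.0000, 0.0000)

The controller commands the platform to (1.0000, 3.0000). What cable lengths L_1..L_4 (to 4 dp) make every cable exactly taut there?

(5.3852, 11.1803, 1.1180, 5.8310)

L_1 = √((6.0000−1.0000)² + (5.0000−3.0000)²) = 5.3852
L_2 = √((12.0000−1.0000)² + (5.0000−3.0000)²) = 11.1803
L_3 = √((0.0000−1.0000)² + (2.5000−3.0000)²) = 1.1180
L_4 = √((6.0000−1.0000)² + (0.0000−3.0000)²) = 5.8310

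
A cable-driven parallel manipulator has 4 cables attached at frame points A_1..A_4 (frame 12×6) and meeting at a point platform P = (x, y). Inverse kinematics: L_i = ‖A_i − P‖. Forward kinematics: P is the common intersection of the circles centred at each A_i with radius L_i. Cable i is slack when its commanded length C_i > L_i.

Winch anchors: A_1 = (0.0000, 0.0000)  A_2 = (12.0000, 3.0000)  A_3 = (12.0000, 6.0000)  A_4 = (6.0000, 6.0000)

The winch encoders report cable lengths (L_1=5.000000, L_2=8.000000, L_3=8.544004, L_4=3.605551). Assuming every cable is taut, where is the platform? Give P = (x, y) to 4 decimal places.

(4.0000, 3.0000)

expand ‖A_i−P‖²=L_i² and subtract eq 1 (k_i ≔ ‖A_i‖²−L_i²)
k_1 = 0.0000+0.0000−25.0000 = -25.0000
eq1−eq2 → [-24.0000  -6.0000]·P = -114.0000
eq1−eq3 → [-24.0000  -12.0000]·P = -132.0000
eq1−eq4 → [-12.0000  -12.0000]·P = -84.0000
2×2 solve → P = (4.0000, 3.0000)
check cable 4: ‖A_4−P‖² = 13.0000 ≈ L_4² = 13.0000 ✓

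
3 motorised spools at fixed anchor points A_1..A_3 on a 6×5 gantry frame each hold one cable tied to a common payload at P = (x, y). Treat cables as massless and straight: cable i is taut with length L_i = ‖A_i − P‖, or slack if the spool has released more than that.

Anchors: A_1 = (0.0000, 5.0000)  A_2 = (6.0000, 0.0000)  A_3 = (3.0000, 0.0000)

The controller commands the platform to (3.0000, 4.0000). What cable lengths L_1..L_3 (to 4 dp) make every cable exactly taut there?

cable 1: Δx=-3.0000, Δy=1.0000; L_1 = √(Δx²+Δy²) = 3.1623
cable 2: Δx=3.0000, Δy=-4.0000; L_2 = √(Δx²+Δy²) = 5.0000
cable 3: Δx=0.0000, Δy=-4.0000; L_3 = √(Δx²+Δy²) = 4.0000

(3.1623, 5.0000, 4.0000)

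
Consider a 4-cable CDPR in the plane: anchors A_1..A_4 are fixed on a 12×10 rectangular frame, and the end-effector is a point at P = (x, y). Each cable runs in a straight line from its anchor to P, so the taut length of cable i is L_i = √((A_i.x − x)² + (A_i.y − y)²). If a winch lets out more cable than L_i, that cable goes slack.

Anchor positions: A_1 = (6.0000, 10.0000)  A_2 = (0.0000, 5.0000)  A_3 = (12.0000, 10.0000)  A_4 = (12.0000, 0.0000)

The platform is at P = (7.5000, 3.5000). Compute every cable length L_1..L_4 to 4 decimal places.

(6.6708, 7.6485, 7.9057, 5.7009)

L_1: Δ = A_1−P = (-1.5000, 6.5000) → ‖Δ‖ = √44.5000 = 6.6708
L_2: Δ = A_2−P = (-7.5000, 1.5000) → ‖Δ‖ = √58.5000 = 7.6485
L_3: Δ = A_3−P = (4.5000, 6.5000) → ‖Δ‖ = √62.5000 = 7.9057
L_4: Δ = A_4−P = (4.5000, -3.5000) → ‖Δ‖ = √32.5000 = 5.7009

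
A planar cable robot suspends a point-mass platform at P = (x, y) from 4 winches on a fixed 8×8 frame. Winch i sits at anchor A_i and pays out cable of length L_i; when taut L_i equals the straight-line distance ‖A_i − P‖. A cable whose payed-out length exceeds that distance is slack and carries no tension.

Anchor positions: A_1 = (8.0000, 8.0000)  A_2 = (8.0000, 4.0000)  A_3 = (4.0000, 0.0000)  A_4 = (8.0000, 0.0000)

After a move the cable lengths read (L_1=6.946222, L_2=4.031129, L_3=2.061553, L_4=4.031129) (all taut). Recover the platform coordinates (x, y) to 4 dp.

(4.5000, 2.0000)

each cable: (A_i−P)·(A_i−P) = L_i²; let q_i = ‖A_i‖²−L_i²
q_1 = 64.0000+64.0000−48.2500 = 79.7500
row 1: 0.0000x + 8.0000y = 16.0000  (q_2=63.7500)
row 2: 8.0000x + 16.0000y = 68.0000  (q_3=11.7500)
row 3: 0.0000x + 16.0000y = 32.0000  (q_4=47.7500)
Cramer on rows 1–2 → x = 4.5000, y = 2.0000
check cable 4: ‖A_4−P‖² = 16.2500 ≈ L_4² = 16.2500 ✓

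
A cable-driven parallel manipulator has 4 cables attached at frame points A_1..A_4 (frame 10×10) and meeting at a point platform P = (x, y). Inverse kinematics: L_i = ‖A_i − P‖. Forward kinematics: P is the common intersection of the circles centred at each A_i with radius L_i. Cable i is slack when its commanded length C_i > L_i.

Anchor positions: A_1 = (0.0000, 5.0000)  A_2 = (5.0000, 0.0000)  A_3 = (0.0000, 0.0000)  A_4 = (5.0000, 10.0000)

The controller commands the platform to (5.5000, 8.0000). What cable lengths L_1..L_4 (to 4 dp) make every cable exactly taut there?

(6.2650, 8.0156, 9.7082, 2.0616)

L_1 = √((0.0000−5.5000)² + (5.0000−8.0000)²) = 6.2650
L_2 = √((5.0000−5.5000)² + (0.0000−8.0000)²) = 8.0156
L_3 = √((0.0000−5.5000)² + (0.0000−8.0000)²) = 9.7082
L_4 = √((5.0000−5.5000)² + (10.0000−8.0000)²) = 2.0616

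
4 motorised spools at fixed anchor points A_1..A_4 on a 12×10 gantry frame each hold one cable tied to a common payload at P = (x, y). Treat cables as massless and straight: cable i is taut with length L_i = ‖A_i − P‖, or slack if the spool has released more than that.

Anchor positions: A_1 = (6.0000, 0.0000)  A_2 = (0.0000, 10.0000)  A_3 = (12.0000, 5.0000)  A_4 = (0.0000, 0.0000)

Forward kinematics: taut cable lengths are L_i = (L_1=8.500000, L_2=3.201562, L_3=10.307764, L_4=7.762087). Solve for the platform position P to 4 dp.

expand ‖A_i−P‖²=L_i² and subtract eq 1 (c_i ≔ ‖A_i‖²−L_i²)
c_1 = 36.0000+0.0000−72.2500 = -36.2500
eq1−eq2 → [12.0000  -20.0000]·P = -126.0000
eq1−eq3 → [-12.0000  -10.0000]·P = -99.0000
eq1−eq4 → [12.0000  0.0000]·P = 24.0000
2×2 solve → P = (2.0000, 7.5000)
check cable 4: ‖A_4−P‖² = 60.2500 ≈ L_4² = 60.2500 ✓

(2.0000, 7.5000)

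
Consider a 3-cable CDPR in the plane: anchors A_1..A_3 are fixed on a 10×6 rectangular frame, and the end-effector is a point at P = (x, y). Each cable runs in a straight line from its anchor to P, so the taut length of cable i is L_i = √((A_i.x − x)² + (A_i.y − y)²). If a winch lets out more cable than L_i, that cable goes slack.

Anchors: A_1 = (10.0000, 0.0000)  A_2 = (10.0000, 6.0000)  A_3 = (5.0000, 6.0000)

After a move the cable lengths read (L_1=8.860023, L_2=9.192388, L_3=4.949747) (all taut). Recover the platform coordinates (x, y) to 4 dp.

circle eqns → linear via eq_j − eq_1; set q_j = A_j·A_j − L_j²
q_1 = 100.0000+0.0000−78.5000 = 21.5000
0.0000·x − 12.0000·y = q_1−q_2 = -30.0000
10.0000·x − 12.0000·y = q_1−q_3 = -15.0000
solve first two rows → x=1.5000, y=2.5000

(1.5000, 2.5000)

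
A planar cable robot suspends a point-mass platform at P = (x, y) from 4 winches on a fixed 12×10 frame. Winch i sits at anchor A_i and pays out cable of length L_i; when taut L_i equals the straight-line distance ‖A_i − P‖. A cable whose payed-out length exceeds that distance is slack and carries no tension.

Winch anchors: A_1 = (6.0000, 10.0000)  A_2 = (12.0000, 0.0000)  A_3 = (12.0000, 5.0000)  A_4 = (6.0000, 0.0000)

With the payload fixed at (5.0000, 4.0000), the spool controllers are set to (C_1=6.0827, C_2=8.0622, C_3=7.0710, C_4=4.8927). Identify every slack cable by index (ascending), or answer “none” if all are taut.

i=1: geometric 6.0828 vs commanded 6.0827 ⇒ taut
i=2: geometric 8.0623 vs commanded 8.0622 ⇒ taut
i=3: geometric 7.0711 vs commanded 7.0710 ⇒ taut
i=4: geometric 4.1231 vs commanded 4.8927 ⇒ slack

4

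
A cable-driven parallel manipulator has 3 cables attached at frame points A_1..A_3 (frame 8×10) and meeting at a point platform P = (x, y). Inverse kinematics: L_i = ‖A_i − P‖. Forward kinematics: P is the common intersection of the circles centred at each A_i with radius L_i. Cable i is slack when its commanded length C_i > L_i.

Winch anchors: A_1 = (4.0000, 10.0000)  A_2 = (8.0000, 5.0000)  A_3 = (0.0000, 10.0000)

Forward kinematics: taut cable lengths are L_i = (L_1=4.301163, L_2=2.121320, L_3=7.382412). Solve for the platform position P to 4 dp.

expand ‖A_i−P‖²=L_i² and subtract eq 1 (k_i ≔ ‖A_i‖²−L_i²)
k_1 = 16.0000+100.0000−18.5000 = 97.5000
eq1−eq2 → [-8.0000  10.0000]·P = 13.0000
eq1−eq3 → [8.0000  0.0000]·P = 52.0000
2×2 solve → P = (6.5000, 6.5000)

(6.5000, 6.5000)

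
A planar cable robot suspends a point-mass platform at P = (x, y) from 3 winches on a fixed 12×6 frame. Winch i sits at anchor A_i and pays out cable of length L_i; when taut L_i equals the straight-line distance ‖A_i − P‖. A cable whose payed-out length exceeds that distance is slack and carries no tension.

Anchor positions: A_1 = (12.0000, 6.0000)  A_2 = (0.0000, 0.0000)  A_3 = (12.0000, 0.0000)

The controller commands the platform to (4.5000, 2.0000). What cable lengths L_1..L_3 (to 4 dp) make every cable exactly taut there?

(8.5000, 4.9244, 7.7621)

cable 1: Δx=7.5000, Δy=4.0000; L_1 = √(Δx²+Δy²) = 8.5000
cable 2: Δx=-4.5000, Δy=-2.0000; L_2 = √(Δx²+Δy²) = 4.9244
cable 3: Δx=7.5000, Δy=-2.0000; L_3 = √(Δx²+Δy²) = 7.7621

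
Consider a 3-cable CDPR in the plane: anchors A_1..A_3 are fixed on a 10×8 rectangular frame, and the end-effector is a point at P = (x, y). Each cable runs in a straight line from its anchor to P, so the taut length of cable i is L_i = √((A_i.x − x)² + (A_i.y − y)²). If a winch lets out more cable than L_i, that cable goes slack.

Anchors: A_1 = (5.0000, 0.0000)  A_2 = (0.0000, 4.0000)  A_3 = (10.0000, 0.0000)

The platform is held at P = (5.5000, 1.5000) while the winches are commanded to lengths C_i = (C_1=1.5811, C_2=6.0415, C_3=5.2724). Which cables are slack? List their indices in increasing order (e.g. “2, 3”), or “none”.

3

cable 1: √((-0.5000)²+(-1.5000)²)=1.5811, C_1=1.5811: taut
cable 2: √((-5.5000)²+(2.5000)²)=6.0415, C_2=6.0415: taut
cable 3: √((4.5000)²+(-1.5000)²)=4.7434, C_3=5.2724: slack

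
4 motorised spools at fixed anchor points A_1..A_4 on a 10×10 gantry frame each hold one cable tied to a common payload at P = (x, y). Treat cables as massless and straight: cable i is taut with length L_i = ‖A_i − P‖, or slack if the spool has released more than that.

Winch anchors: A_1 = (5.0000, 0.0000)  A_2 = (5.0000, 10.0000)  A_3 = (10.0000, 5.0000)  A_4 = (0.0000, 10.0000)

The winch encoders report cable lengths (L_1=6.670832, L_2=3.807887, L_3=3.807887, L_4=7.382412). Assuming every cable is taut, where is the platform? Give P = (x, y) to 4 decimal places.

each cable: (A_i−P)·(A_i−P) = L_i²; let q_i = ‖A_i‖²−L_i²
q_1 = 25.0000+0.0000−44.5000 = -19.5000
row 1: 0.0000x − 20.0000y = -130.0000  (q_2=110.5000)
row 2: -10.0000x − 10.0000y = -130.0000  (q_3=110.5000)
row 3: 10.0000x − 20.0000y = -65.0000  (q_4=45.5000)
Cramer on rows 1–2 → x = 6.5000, y = 6.5000
check cable 4: ‖A_4−P‖² = 54.5000 ≈ L_4² = 54.5000 ✓

(6.5000, 6.5000)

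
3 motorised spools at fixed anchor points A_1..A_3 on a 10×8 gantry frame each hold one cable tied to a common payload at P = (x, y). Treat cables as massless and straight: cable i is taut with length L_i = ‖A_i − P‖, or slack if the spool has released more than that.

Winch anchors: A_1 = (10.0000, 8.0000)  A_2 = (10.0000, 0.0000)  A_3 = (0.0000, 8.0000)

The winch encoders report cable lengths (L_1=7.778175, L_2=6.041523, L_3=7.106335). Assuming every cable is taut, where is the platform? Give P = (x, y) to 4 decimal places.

(4.5000, 2.5000)

circle eqns → linear via eq_j − eq_1; set q_j = A_j·A_j − L_j²
q_1 = 100.0000+64.0000−60.5000 = 103.5000
0.0000·x + 16.0000·y = q_1−q_2 = 40.0000
20.0000·x + 0.0000·y = q_1−q_3 = 90.0000
solve first two rows → x=4.5000, y=2.5000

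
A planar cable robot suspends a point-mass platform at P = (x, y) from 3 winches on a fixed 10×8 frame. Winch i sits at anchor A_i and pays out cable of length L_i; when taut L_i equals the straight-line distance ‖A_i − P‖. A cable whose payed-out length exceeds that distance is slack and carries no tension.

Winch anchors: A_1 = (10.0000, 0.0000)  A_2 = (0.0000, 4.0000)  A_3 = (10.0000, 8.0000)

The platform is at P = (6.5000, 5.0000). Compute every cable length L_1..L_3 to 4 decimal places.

L_1: Δ = A_1−P = (3.5000, -5.0000) → ‖Δ‖ = √37.2500 = 6.1033
L_2: Δ = A_2−P = (-6.5000, -1.0000) → ‖Δ‖ = √43.2500 = 6.5765
L_3: Δ = A_3−P = (3.5000, 3.0000) → ‖Δ‖ = √21.2500 = 4.6098

(6.1033, 6.5765, 4.6098)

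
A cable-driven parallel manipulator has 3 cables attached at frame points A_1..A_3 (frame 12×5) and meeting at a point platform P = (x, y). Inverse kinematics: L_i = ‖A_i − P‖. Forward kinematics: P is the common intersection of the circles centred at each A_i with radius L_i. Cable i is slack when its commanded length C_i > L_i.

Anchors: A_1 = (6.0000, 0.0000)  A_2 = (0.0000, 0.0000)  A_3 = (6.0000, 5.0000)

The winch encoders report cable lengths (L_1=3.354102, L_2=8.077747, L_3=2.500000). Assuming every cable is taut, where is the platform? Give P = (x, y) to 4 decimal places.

(7.5000, 3.0000)

circle eqns → linear via eq_j − eq_1; set k_j = A_j·A_j − L_j²
k_1 = 36.0000+0.0000−11.2500 = 24.7500
12.0000·x + 0.0000·y = k_1−k_2 = 90.0000
0.0000·x − 10.0000·y = k_1−k_3 = -30.0000
solve first two rows → x=7.5000, y=3.0000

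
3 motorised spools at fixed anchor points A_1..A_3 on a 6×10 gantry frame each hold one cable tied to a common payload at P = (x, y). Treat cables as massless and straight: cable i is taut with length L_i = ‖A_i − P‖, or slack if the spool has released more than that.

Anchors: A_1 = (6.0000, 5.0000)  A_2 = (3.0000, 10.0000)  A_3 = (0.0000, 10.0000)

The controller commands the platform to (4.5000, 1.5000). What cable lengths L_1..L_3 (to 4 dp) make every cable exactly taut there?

L_1 = √((6.0000−4.5000)² + (5.0000−1.5000)²) = 3.8079
L_2 = √((3.0000−4.5000)² + (10.0000−1.5000)²) = 8.6313
L_3 = √((0.0000−4.5000)² + (10.0000−1.5000)²) = 9.6177

(3.8079, 8.6313, 9.6177)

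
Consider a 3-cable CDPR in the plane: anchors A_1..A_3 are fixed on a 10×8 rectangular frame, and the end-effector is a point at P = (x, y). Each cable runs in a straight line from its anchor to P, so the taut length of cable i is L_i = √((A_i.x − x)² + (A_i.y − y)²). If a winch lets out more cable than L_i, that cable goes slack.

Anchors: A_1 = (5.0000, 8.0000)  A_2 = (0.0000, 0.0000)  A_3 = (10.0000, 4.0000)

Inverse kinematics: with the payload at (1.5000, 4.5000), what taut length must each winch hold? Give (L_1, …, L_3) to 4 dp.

(4.9497, 4.7434, 8.5147)

L_1 = √((5.0000−1.5000)² + (8.0000−4.5000)²) = 4.9497
L_2 = √((0.0000−1.5000)² + (0.0000−4.5000)²) = 4.7434
L_3 = √((10.0000−1.5000)² + (4.0000−4.5000)²) = 8.5147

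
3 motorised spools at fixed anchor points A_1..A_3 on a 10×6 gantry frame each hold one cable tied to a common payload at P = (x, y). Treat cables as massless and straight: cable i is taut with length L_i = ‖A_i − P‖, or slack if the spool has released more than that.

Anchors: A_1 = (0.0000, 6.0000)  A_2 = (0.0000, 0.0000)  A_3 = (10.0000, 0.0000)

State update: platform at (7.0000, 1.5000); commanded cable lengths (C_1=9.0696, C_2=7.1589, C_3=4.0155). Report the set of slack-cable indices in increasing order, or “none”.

i=1: geometric 8.3217 vs commanded 9.0696 ⇒ slack
i=2: geometric 7.1589 vs commanded 7.1589 ⇒ taut
i=3: geometric 3.3541 vs commanded 4.0155 ⇒ slack

1, 3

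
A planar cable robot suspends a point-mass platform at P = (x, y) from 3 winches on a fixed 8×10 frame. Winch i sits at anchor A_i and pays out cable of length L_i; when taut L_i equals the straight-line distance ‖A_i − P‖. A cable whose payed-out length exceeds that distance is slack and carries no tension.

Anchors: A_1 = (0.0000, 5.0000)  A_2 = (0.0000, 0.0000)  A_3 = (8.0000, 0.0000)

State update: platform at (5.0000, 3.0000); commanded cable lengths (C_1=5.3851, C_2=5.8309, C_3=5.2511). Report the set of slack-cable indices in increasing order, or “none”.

3

cable 1: √((-5.0000)²+(2.0000)²)=5.3852, C_1=5.3851: taut
cable 2: √((-5.0000)²+(-3.0000)²)=5.8310, C_2=5.8309: taut
cable 3: √((3.0000)²+(-3.0000)²)=4.2426, C_3=5.2511: slack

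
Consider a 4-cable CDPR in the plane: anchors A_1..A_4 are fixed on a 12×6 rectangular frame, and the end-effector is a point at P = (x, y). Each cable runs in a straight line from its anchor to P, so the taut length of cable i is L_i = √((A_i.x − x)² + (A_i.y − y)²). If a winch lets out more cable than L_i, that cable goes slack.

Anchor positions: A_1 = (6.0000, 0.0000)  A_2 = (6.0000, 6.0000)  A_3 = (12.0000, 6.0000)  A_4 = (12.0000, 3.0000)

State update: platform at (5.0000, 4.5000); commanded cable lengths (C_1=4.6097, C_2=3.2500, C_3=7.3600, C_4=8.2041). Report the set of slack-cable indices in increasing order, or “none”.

2, 3, 4

i=1: geometric 4.6098 vs commanded 4.6097 ⇒ taut
i=2: geometric 1.8028 vs commanded 3.2500 ⇒ slack
i=3: geometric 7.1589 vs commanded 7.3600 ⇒ slack
i=4: geometric 7.1589 vs commanded 8.2041 ⇒ slack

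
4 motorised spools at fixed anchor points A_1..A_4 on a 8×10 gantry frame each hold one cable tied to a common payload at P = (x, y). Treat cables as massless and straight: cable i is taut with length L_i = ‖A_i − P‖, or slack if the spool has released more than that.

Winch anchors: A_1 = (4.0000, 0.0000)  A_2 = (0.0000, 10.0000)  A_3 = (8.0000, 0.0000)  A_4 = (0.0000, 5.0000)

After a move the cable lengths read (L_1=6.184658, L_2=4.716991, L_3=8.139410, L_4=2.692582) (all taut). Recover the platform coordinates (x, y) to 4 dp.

(2.5000, 6.0000)

circle eqns → linear via eq_j − eq_1; set c_j = A_j·A_j − L_j²
c_1 = 16.0000+0.0000−38.2500 = -22.2500
8.0000·x − 20.0000·y = c_1−c_2 = -100.0000
-8.0000·x + 0.0000·y = c_1−c_3 = -20.0000
8.0000·x − 10.0000·y = c_1−c_4 = -40.0000
solve first two rows → x=2.5000, y=6.0000
check cable 4: ‖A_4−P‖² = 7.2500 ≈ L_4² = 7.2500 ✓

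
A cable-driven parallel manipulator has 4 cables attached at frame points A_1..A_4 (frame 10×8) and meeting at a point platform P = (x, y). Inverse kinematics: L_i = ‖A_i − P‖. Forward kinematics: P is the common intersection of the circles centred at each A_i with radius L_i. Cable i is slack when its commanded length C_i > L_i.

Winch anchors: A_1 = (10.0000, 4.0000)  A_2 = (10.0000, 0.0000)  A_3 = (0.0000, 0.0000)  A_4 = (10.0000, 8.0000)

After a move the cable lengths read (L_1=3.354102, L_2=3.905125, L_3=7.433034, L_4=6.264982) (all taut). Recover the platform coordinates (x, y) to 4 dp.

expand ‖A_i−P‖²=L_i² and subtract eq 1 (q_i ≔ ‖A_i‖²−L_i²)
q_1 = 100.0000+16.0000−11.2500 = 104.7500
eq1−eq2 → [0.0000  8.0000]·P = 20.0000
eq1−eq3 → [20.0000  8.0000]·P = 160.0000
eq1−eq4 → [0.0000  -8.0000]·P = -20.0000
2×2 solve → P = (7.0000, 2.5000)
check cable 4: ‖A_4−P‖² = 39.2500 ≈ L_4² = 39.2500 ✓

(7.0000, 2.5000)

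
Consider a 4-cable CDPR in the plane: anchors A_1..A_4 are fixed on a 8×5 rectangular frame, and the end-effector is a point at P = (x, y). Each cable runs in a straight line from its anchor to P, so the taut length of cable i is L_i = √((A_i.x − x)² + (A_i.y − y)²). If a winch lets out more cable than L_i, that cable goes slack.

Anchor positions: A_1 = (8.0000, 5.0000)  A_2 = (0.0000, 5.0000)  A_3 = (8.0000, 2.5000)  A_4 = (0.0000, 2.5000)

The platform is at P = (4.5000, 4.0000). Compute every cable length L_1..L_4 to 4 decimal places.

(3.6401, 4.6098, 3.8079, 4.7434)

L_1 = √((8.0000−4.5000)² + (5.0000−4.0000)²) = 3.6401
L_2 = √((0.0000−4.5000)² + (5.0000−4.0000)²) = 4.6098
L_3 = √((8.0000−4.5000)² + (2.5000−4.0000)²) = 3.8079
L_4 = √((0.0000−4.5000)² + (2.5000−4.0000)²) = 4.7434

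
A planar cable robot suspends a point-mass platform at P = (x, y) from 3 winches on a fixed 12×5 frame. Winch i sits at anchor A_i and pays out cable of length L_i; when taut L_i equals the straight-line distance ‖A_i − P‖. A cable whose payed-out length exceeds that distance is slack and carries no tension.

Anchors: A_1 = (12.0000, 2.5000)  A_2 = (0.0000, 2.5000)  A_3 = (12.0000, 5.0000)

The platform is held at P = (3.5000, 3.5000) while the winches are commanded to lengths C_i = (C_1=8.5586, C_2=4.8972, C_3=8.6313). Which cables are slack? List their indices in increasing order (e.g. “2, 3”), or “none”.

cable 1: L_1 = ‖A_1−P‖ = 8.5586;  C_1 = 8.5586 → taut
cable 2: L_2 = ‖A_2−P‖ = 3.6401;  C_2 = 4.8972 → slack
cable 3: L_3 = ‖A_3−P‖ = 8.6313;  C_3 = 8.6313 → taut

2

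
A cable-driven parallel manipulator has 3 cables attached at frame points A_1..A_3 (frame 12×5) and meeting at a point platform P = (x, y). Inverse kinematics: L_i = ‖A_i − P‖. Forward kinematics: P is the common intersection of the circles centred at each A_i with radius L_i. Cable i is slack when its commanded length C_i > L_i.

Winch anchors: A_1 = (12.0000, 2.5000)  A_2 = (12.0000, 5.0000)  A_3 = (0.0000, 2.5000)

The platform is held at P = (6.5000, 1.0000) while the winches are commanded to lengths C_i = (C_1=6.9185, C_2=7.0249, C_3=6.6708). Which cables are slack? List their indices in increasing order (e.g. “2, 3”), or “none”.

cable 1: L_1 = ‖A_1−P‖ = 5.7009;  C_1 = 6.9185 → slack
cable 2: L_2 = ‖A_2−P‖ = 6.8007;  C_2 = 7.0249 → slack
cable 3: L_3 = ‖A_3−P‖ = 6.6708;  C_3 = 6.6708 → taut

1, 2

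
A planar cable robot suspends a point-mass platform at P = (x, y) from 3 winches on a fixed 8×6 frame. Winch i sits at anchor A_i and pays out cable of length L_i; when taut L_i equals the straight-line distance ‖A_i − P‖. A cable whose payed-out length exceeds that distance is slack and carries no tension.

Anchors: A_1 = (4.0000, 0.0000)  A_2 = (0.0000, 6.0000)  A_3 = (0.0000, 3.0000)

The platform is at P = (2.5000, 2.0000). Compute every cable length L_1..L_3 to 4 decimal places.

L_1: Δ = A_1−P = (1.5000, -2.0000) → ‖Δ‖ = √6.2500 = 2.5000
L_2: Δ = A_2−P = (-2.5000, 4.0000) → ‖Δ‖ = √22.2500 = 4.7170
L_3: Δ = A_3−P = (-2.5000, 1.0000) → ‖Δ‖ = √7.2500 = 2.6926

(2.5000, 4.7170, 2.6926)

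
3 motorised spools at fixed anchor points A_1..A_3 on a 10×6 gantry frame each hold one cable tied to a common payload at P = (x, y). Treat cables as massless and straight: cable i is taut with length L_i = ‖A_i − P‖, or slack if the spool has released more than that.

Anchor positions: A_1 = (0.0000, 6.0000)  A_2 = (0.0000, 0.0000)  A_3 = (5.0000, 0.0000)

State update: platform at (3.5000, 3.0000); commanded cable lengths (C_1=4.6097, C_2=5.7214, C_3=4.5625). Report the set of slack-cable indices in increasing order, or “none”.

cable 1: L_1 = ‖A_1−P‖ = 4.6098;  C_1 = 4.6097 → taut
cable 2: L_2 = ‖A_2−P‖ = 4.6098;  C_2 = 5.7214 → slack
cable 3: L_3 = ‖A_3−P‖ = 3.3541;  C_3 = 4.5625 → slack

2, 3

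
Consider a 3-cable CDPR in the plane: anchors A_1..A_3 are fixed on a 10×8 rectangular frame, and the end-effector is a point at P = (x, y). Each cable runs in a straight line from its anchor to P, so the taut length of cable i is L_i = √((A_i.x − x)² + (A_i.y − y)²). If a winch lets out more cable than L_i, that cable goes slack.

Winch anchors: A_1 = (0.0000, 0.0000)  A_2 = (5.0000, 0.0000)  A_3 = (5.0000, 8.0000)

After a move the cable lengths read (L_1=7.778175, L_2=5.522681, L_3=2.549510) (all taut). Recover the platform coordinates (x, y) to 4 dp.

(5.5000, 5.5000)

each cable: (A_i−P)·(A_i−P) = L_i²; let k_i = ‖A_i‖²−L_i²
k_1 = 0.0000+0.0000−60.5000 = -60.5000
row 1: -10.0000x + 0.0000y = -55.0000  (k_2=-5.5000)
row 2: -10.0000x − 16.0000y = -143.0000  (k_3=82.5000)
Cramer on rows 1–2 → x = 5.5000, y = 5.5000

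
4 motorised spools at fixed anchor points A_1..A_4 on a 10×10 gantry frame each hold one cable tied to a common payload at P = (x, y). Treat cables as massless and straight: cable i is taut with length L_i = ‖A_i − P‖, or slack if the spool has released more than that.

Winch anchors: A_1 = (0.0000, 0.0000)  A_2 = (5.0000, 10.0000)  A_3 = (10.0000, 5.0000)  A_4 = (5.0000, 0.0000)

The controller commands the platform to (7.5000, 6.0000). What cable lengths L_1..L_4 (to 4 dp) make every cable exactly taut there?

(9.6047, 4.7170, 2.6926, 6.5000)

L_1: Δ = A_1−P = (-7.5000, -6.0000) → ‖Δ‖ = √92.2500 = 9.6047
L_2: Δ = A_2−P = (-2.5000, 4.0000) → ‖Δ‖ = √22.2500 = 4.7170
L_3: Δ = A_3−P = (2.5000, -1.0000) → ‖Δ‖ = √7.2500 = 2.6926
L_4: Δ = A_4−P = (-2.5000, -6.0000) → ‖Δ‖ = √42.2500 = 6.5000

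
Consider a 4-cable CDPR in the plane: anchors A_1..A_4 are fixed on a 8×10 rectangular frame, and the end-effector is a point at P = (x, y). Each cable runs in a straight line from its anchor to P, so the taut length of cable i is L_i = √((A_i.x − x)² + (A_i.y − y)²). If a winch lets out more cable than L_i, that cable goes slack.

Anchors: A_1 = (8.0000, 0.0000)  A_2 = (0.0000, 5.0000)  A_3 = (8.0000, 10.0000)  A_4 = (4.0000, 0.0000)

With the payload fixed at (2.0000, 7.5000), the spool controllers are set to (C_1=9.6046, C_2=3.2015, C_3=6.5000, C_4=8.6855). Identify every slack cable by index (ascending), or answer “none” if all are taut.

4

i=1: geometric 9.6047 vs commanded 9.6046 ⇒ taut
i=2: geometric 3.2016 vs commanded 3.2015 ⇒ taut
i=3: geometric 6.5000 vs commanded 6.5000 ⇒ taut
i=4: geometric 7.7621 vs commanded 8.6855 ⇒ slack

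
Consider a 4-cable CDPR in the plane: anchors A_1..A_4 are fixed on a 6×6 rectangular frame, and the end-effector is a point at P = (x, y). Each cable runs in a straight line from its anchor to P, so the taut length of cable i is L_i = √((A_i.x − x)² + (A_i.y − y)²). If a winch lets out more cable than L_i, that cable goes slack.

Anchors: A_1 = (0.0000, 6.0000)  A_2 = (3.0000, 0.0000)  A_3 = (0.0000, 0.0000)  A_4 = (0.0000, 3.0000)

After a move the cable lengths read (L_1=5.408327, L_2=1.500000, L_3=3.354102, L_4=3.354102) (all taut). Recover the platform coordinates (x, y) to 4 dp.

each cable: (A_i−P)·(A_i−P) = L_i²; let c_i = ‖A_i‖²−L_i²
c_1 = 0.0000+36.0000−29.2500 = 6.7500
row 1: -6.0000x + 12.0000y = 0.0000  (c_2=6.7500)
row 2: 0.0000x + 12.0000y = 18.0000  (c_3=-11.2500)
row 3: 0.0000x + 6.0000y = 9.0000  (c_4=-2.2500)
Cramer on rows 1–2 → x = 3.0000, y = 1.5000
check cable 4: ‖A_4−P‖² = 11.2500 ≈ L_4² = 11.2500 ✓

(3.0000, 1.5000)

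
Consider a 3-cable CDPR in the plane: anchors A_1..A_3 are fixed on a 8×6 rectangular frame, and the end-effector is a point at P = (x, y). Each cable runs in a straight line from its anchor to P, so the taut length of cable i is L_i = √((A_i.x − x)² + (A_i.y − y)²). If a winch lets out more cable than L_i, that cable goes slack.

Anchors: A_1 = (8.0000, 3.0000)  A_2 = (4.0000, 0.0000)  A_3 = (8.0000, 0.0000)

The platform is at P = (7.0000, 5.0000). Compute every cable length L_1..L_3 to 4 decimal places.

(2.2361, 5.8310, 5.0990)

cable 1: Δx=1.0000, Δy=-2.0000; L_1 = √(Δx²+Δy²) = 2.2361
cable 2: Δx=-3.0000, Δy=-5.0000; L_2 = √(Δx²+Δy²) = 5.8310
cable 3: Δx=1.0000, Δy=-5.0000; L_3 = √(Δx²+Δy²) = 5.0990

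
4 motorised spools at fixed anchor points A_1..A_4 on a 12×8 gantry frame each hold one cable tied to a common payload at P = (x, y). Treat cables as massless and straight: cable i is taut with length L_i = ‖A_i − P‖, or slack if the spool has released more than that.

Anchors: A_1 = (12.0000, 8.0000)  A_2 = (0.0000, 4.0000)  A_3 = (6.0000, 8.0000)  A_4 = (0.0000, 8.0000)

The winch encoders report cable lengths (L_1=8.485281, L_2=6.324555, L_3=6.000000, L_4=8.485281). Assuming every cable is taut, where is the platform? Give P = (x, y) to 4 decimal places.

circle eqns → linear via eq_j − eq_1; set q_j = A_j·A_j − L_j²
q_1 = 144.0000+64.0000−72.0000 = 136.0000
24.0000·x + 8.0000·y = q_1−q_2 = 160.0000
12.0000·x + 0.0000·y = q_1−q_3 = 72.0000
24.0000·x + 0.0000·y = q_1−q_4 = 144.0000
solve first two rows → x=6.0000, y=2.0000
check cable 4: ‖A_4−P‖² = 72.0000 ≈ L_4² = 72.0000 ✓

(6.0000, 2.0000)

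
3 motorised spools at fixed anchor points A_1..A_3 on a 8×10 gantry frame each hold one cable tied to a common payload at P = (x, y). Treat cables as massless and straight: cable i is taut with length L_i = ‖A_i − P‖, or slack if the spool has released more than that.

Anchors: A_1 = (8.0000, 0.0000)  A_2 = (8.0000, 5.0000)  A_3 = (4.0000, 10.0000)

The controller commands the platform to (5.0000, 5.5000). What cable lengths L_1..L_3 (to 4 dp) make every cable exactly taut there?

(6.2650, 3.0414, 4.6098)

L_1 = √((8.0000−5.0000)² + (0.0000−5.5000)²) = 6.2650
L_2 = √((8.0000−5.0000)² + (5.0000−5.5000)²) = 3.0414
L_3 = √((4.0000−5.0000)² + (10.0000−5.5000)²) = 4.6098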